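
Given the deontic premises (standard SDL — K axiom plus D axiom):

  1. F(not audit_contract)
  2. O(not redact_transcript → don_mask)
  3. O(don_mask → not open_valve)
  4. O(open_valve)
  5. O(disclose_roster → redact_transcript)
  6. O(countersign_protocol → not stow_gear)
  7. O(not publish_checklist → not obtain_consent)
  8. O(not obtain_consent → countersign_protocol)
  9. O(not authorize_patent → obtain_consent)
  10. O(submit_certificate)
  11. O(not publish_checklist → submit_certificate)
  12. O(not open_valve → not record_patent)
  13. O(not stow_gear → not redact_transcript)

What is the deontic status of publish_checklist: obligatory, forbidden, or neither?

From premise 4 we have O(open_valve).
Premise 3 is O(don_mask → not open_valve); contrapositively O(open_valve → not don_mask). Since O(open_valve) holds, K gives O(not don_mask).
Premise 2, O(not redact_transcript → don_mask), contraposes to O(not don_mask → redact_transcript); with O(not don_mask) we get O(redact_transcript).
Premise 13, O(not stow_gear → not redact_transcript), contraposes to O(redact_transcript → stow_gear); with O(redact_transcript) we get O(stow_gear).
Premise 6, O(countersign_protocol → not stow_gear), contraposes to O(stow_gear → not countersign_protocol); with O(stow_gear) we get O(not countersign_protocol).
Premise 8 is O(not obtain_consent → countersign_protocol); contrapositively O(not countersign_protocol → obtain_consent). Since O(not countersign_protocol) holds, K gives O(obtain_consent).
Premise 7, O(not publish_checklist → not obtain_consent), contraposes to O(obtain_consent → publish_checklist); with O(obtain_consent) we get O(publish_checklist).
Premises 1, 5, 9, 10, 11, 12 do not contribute to this derivation.
Hence publish_checklist is obligatory.

Obligatory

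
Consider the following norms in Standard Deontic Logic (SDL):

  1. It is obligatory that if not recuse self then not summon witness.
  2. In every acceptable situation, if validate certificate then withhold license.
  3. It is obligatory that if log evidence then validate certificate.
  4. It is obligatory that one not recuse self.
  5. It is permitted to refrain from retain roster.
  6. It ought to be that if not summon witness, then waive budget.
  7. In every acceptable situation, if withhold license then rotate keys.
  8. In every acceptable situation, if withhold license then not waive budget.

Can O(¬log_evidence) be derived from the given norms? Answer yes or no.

Premise 4 gives O(¬recuse_self).
From O(¬recuse_self) and premise 1, O(¬recuse_self → ¬summon_witness), we obtain O(¬summon_witness).
Premise 6 is O(¬summon_witness → waive_budget); since O(¬summon_witness), deontic closure gives O(waive_budget).
Premise 8 is O(withhold_license → ¬waive_budget); contrapositively O(waive_budget → ¬withhold_license). Since O(waive_budget) holds, K gives O(¬withhold_license).
The contrapositive of premise 2 (O(validate_certificate → withhold_license)) is O(¬withhold_license → ¬validate_certificate), and O(¬withhold_license) is already established, so O(¬validate_certificate).
Premise 3, O(log_evidence → validate_certificate), contraposes to O(¬validate_certificate → ¬log_evidence); with O(¬validate_certificate) we get O(¬log_evidence).
Premises 5, 7 do not contribute to this derivation.
So O(¬log_evidence) follows.

Yes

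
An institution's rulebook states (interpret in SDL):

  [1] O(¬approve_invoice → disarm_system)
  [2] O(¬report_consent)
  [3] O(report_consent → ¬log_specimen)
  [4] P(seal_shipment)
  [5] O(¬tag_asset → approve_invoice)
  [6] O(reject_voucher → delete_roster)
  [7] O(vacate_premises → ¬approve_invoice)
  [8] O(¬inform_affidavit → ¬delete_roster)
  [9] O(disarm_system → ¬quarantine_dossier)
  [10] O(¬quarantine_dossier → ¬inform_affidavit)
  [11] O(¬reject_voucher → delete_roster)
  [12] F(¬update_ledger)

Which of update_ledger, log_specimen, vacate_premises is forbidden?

vacate_premises

By case analysis on ¬reject_voucher: premise 11 gives O(¬reject_voucher → delete_roster) and premise 6 gives O(reject_voucher → delete_roster), so O(delete_roster) either way.
The contrapositive of premise 8 (O(¬inform_affidavit → ¬delete_roster)) is O(delete_roster → inform_affidavit), and O(delete_roster) is already established, so O(inform_affidavit).
Premise 10, O(¬quarantine_dossier → ¬inform_affidavit), contraposes to O(inform_affidavit → quarantine_dossier); with O(inform_affidavit) we get O(quarantine_dossier).
Premise 9 is O(disarm_system → ¬quarantine_dossier); contrapositively O(quarantine_dossier → ¬disarm_system). Since O(quarantine_dossier) holds, K gives O(¬disarm_system).
The contrapositive of premise 1 (O(¬approve_invoice → disarm_system)) is O(¬disarm_system → approve_invoice), and O(¬disarm_system) is already established, so O(approve_invoice).
Premise 7, O(vacate_premises → ¬approve_invoice), contraposes to O(approve_invoice → ¬vacate_premises); with O(approve_invoice) we get O(¬vacate_premises).
So O(¬vacate_premises) holds, i.e. vacate_premises is forbidden. None of the other listed options is forbidden under the premises.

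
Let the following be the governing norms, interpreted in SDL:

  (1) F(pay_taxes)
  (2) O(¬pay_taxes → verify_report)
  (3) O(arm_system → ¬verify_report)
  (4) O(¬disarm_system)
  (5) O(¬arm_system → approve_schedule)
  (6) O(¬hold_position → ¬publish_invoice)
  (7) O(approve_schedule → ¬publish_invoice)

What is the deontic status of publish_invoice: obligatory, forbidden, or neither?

Forbidden

Premise 1 is F(pay_taxes), i.e. O(¬pay_taxes).
Applying K to premise 2 (O(¬pay_taxes → verify_report)) and O(¬pay_taxes) yields O(verify_report).
The contrapositive of premise 3 (O(arm_system → ¬verify_report)) is O(verify_report → ¬arm_system), and O(verify_report) is already established, so O(¬arm_system).
Premise 5 is O(¬arm_system → approve_schedule); since O(¬arm_system), deontic closure gives O(approve_schedule).
From O(approve_schedule) and premise 7, O(approve_schedule → ¬publish_invoice), we obtain O(¬publish_invoice).
Premises 4, 6 do not contribute to this derivation.
Thus O(¬publish_invoice), which is F(publish_invoice): publish_invoice is forbidden.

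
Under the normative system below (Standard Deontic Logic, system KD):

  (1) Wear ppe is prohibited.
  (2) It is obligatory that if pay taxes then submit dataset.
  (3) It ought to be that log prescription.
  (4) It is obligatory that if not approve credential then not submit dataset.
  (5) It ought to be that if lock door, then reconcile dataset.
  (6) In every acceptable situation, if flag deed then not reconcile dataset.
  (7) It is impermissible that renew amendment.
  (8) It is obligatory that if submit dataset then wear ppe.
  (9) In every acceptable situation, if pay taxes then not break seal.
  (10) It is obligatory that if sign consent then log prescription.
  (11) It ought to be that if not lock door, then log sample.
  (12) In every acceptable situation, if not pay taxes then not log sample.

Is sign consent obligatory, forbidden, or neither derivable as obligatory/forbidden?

Premise 10 is O(sign_consent → log_prescription); even if O(log_prescription) held, inferring O(sign_consent) would be affirming the consequent — invalid.
No premise or chain of K-axiom applications forces O(sign_consent), and none forces O(¬sign_consent). So sign_consent is neither obligatory nor forbidden under these norms.

Neither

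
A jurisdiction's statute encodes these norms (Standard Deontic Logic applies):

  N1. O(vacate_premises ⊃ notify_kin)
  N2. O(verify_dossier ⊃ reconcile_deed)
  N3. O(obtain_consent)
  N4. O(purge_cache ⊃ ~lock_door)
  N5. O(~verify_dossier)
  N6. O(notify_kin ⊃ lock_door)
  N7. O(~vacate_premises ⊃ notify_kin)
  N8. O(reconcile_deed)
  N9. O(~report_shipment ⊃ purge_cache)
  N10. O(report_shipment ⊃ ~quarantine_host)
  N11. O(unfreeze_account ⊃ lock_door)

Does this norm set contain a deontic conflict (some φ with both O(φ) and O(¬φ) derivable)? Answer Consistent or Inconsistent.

Premise 2 is O(verify_dossier ⊃ reconcile_deed); even if O(reconcile_deed) held, inferring O(verify_dossier) would be affirming the consequent — invalid.
So O(verify_dossier) is not derivable, and the apparent clash with O(~verify_dossier) does not arise.
A world satisfying every obligation exists (e.g. lock_door=true, notify_kin=true, obtain_consent=true, purge_cache=false, quarantine_host=false, reconcile_deed=true, report_shipment=true, unfreeze_account=false, vacate_premises=false, verify_dossier=false); no atom is both obligatory and forbidden, so the set is consistent.

Consistent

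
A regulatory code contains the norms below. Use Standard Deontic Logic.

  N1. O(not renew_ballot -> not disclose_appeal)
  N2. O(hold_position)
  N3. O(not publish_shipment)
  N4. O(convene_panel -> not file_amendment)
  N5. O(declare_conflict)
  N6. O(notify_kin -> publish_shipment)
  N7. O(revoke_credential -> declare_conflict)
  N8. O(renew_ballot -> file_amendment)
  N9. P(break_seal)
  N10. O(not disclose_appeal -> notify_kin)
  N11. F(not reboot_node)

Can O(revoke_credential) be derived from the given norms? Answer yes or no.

No

Premise 7 is O(revoke_credential -> declare_conflict); even if O(declare_conflict) held, inferring O(revoke_credential) would be affirming the consequent — invalid.
No other premise forces O(revoke_credential). An ideal world satisfying every premise can still have revoke_credential false, so O(revoke_credential) is not derivable.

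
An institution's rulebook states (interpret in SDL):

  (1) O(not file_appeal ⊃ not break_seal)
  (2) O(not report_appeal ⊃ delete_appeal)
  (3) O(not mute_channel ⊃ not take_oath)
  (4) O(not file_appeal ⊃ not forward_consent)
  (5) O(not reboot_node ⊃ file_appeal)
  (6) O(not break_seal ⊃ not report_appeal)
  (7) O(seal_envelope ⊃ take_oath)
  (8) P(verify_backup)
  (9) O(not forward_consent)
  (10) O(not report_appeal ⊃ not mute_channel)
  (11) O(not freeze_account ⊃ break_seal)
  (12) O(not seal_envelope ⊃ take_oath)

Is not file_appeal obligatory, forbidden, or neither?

Forbidden

Premises 7 and 12 cover both cases: O(seal_envelope ⊃ take_oath) and O(not seal_envelope ⊃ take_oath). Since seal_envelope ∨ not seal_envelope is a tautology, O(take_oath) follows.
Premise 3, O(not mute_channel ⊃ not take_oath), contraposes to O(take_oath ⊃ mute_channel); with O(take_oath) we get O(mute_channel).
The contrapositive of premise 10 (O(not report_appeal ⊃ not mute_channel)) is O(mute_channel ⊃ report_appeal), and O(mute_channel) is already established, so O(report_appeal).
The contrapositive of premise 6 (O(not break_seal ⊃ not report_appeal)) is O(report_appeal ⊃ break_seal), and O(report_appeal) is already established, so O(break_seal).
Premise 1 is O(not file_appeal ⊃ not break_seal); contrapositively O(break_seal ⊃ file_appeal). Since O(break_seal) holds, K gives O(file_appeal).
Premises 2, 4, 5, 8, 9, 11 do not contribute to this derivation.
Thus O(file_appeal), which is F(not file_appeal): not file_appeal is forbidden.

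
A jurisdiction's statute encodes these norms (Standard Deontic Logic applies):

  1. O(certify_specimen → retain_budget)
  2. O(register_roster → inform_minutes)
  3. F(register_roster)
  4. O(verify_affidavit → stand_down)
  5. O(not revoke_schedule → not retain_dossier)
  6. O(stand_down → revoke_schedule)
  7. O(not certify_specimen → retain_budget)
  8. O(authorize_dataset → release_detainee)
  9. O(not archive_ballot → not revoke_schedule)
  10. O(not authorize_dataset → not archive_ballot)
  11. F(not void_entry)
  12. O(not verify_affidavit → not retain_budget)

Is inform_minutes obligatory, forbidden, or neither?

Neither

Premise 2 is O(register_roster → inform_minutes), but O(register_roster) is not derivable from the premises, so it does not yield O(inform_minutes).
No premise or chain of K-axiom applications forces O(inform_minutes), and none forces O(not inform_minutes). So inform_minutes is neither obligatory nor forbidden under these norms.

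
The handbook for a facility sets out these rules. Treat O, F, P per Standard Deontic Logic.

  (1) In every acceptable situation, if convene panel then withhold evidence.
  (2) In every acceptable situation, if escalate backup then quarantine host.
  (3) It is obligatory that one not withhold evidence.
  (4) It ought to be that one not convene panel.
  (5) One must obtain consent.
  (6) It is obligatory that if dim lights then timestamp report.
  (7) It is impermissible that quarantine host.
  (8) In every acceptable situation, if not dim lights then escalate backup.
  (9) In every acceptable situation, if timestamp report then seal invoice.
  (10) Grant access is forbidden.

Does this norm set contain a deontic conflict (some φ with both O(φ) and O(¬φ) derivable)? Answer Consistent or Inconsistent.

Premise 1 is O(convene_panel → withhold_evidence), but O(convene_panel) is not derivable from the premises, so it does not yield O(withhold_evidence).
So O(withhold_evidence) is not derivable, and the apparent clash with O(¬withhold_evidence) does not arise.
A world satisfying every obligation exists (e.g. convene_panel=false, dim_lights=true, escalate_backup=false, grant_access=false, obtain_consent=true, quarantine_host=false, seal_invoice=true, timestamp_report=true, withhold_evidence=false); no atom is both obligatory and forbidden, so the set is consistent.

Consistent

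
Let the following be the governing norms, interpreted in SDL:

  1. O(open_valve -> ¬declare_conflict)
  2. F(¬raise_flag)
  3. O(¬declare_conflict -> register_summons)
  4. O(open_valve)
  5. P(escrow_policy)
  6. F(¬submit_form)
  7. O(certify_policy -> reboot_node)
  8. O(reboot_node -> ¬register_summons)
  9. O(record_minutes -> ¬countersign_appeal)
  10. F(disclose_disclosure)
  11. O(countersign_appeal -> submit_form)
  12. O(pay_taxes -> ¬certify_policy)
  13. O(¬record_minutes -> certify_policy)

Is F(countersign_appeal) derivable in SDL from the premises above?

Premise 4 gives O(open_valve).
With premise 1, O(open_valve -> ¬declare_conflict), the K-axiom yields O(¬declare_conflict).
With premise 3, O(¬declare_conflict -> register_summons), the K-axiom yields O(register_summons).
Premise 8, O(reboot_node -> ¬register_summons), contraposes to O(register_summons -> ¬reboot_node); with O(register_summons) we get O(¬reboot_node).
The contrapositive of premise 7 (O(certify_policy -> reboot_node)) is O(¬reboot_node -> ¬certify_policy), and O(¬reboot_node) is already established, so O(¬certify_policy).
The contrapositive of premise 13 (O(¬record_minutes -> certify_policy)) is O(¬certify_policy -> record_minutes), and O(¬certify_policy) is already established, so O(record_minutes).
Premise 9 is O(record_minutes -> ¬countersign_appeal); since O(record_minutes), deontic closure gives O(¬countersign_appeal).
Premises 2, 5, 6, 10, 11, 12 do not contribute to this derivation.
So O(¬countersign_appeal) holds, i.e. F(countersign_appeal). The claim follows.

Yes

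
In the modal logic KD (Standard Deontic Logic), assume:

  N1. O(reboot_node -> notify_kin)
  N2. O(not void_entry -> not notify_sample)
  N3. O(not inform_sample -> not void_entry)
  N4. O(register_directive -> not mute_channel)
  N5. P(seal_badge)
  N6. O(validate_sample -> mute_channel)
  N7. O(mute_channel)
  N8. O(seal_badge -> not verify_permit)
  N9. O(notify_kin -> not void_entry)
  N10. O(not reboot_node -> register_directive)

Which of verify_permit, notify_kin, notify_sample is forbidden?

notify_sample

From premise 7 we have O(mute_channel).
Premise 4, O(register_directive -> not mute_channel), contraposes to O(mute_channel -> not register_directive); with O(mute_channel) we get O(not register_directive).
Premise 10 is O(not reboot_node -> register_directive); contrapositively O(not register_directive -> reboot_node). Since O(not register_directive) holds, K gives O(reboot_node).
Premise 1 is O(reboot_node -> notify_kin); since O(reboot_node), deontic closure gives O(notify_kin).
Premise 9 is O(notify_kin -> not void_entry); since O(notify_kin), deontic closure gives O(not void_entry).
Applying K to premise 2 (O(not void_entry -> not notify_sample)) and O(not void_entry) yields O(not notify_sample).
So O(not notify_sample) holds, i.e. notify_sample is forbidden. None of the other listed options is forbidden under the premises.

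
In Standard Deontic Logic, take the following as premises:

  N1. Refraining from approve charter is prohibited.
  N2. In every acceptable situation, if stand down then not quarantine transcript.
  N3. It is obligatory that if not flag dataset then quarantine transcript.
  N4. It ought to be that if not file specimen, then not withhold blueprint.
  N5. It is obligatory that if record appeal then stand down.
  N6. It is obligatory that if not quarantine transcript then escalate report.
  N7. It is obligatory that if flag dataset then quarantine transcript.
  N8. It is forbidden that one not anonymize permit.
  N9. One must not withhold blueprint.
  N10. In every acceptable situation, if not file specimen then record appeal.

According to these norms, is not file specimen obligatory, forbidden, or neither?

Premises 3 and 7 are O(¬flag_dataset → quarantine_transcript) and O(flag_dataset → quarantine_transcript); every ideal world satisfies ¬flag_dataset or flag_dataset, so in either case quarantine_transcript holds — hence O(quarantine_transcript).
Premise 2, O(stand_down → ¬quarantine_transcript), contraposes to O(quarantine_transcript → ¬stand_down); with O(quarantine_transcript) we get O(¬stand_down).
Premise 5, O(record_appeal → stand_down), contraposes to O(¬stand_down → ¬record_appeal); with O(¬stand_down) we get O(¬record_appeal).
Premise 10 is O(¬file_specimen → record_appeal); contrapositively O(¬record_appeal → file_specimen). Since O(¬record_appeal) holds, K gives O(file_specimen).
Premises 1, 4, 6, 8, 9 do not contribute to this derivation.
Thus O(file_specimen), which is F(¬file_specimen): ¬file_specimen is forbidden.

Forbidden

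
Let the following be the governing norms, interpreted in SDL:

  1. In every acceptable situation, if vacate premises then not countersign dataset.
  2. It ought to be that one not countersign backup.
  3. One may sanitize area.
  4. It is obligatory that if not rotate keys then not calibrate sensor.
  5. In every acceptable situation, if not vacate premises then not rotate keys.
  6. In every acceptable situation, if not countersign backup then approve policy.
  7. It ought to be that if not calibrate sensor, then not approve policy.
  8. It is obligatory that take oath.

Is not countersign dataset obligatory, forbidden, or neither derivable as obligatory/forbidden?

Obligatory

Premise 2 gives O(¬countersign_backup).
Applying K to premise 6 (O(¬countersign_backup → approve_policy)) and O(¬countersign_backup) yields O(approve_policy).
The contrapositive of premise 7 (O(¬calibrate_sensor → ¬approve_policy)) is O(approve_policy → calibrate_sensor), and O(approve_policy) is already established, so O(calibrate_sensor).
The contrapositive of premise 4 (O(¬rotate_keys → ¬calibrate_sensor)) is O(calibrate_sensor → rotate_keys), and O(calibrate_sensor) is already established, so O(rotate_keys).
Premise 5 is O(¬vacate_premises → ¬rotate_keys); contrapositively O(rotate_keys → vacate_premises). Since O(rotate_keys) holds, K gives O(vacate_premises).
Applying K to premise 1 (O(vacate_premises → ¬countersign_dataset)) and O(vacate_premises) yields O(¬countersign_dataset).
Premises 3, 8 do not contribute to this derivation.
Hence ¬countersign_dataset is obligatory.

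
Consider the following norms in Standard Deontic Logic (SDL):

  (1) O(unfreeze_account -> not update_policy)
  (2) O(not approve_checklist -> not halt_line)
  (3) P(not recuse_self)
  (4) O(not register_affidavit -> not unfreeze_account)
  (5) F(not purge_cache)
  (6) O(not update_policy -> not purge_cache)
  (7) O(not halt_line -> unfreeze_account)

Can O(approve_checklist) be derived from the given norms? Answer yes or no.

Yes

F(not purge_cache) at premise 5 means O(purge_cache).
The contrapositive of premise 6 (O(not update_policy -> not purge_cache)) is O(purge_cache -> update_policy), and O(purge_cache) is already established, so O(update_policy).
Premise 1 is O(unfreeze_account -> not update_policy); contrapositively O(update_policy -> not unfreeze_account). Since O(update_policy) holds, K gives O(not unfreeze_account).
Premise 7, O(not halt_line -> unfreeze_account), contraposes to O(not unfreeze_account -> halt_line); with O(not unfreeze_account) we get O(halt_line).
Premise 2, O(not approve_checklist -> not halt_line), contraposes to O(halt_line -> approve_checklist); with O(halt_line) we get O(approve_checklist).
Premises 3, 4 do not contribute to this derivation.
So O(approve_checklist) follows.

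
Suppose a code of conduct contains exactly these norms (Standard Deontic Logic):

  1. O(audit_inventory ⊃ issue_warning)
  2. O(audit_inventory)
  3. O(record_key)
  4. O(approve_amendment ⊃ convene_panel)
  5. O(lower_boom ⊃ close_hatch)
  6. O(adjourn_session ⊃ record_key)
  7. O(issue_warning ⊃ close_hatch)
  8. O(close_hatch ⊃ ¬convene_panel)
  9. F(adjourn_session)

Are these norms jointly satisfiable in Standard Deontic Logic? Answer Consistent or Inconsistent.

Consistent

Premise 6 is O(adjourn_session ⊃ record_key); even if O(record_key) held, inferring O(adjourn_session) would be affirming the consequent — invalid.
So O(adjourn_session) is not derivable, and the apparent clash with O(¬adjourn_session) does not arise.
A world satisfying every obligation exists (e.g. adjourn_session=false, approve_amendment=false, audit_inventory=true, close_hatch=true, convene_panel=false, issue_warning=true, lower_boom=false, record_key=true); no atom is both obligatory and forbidden, so the set is consistent.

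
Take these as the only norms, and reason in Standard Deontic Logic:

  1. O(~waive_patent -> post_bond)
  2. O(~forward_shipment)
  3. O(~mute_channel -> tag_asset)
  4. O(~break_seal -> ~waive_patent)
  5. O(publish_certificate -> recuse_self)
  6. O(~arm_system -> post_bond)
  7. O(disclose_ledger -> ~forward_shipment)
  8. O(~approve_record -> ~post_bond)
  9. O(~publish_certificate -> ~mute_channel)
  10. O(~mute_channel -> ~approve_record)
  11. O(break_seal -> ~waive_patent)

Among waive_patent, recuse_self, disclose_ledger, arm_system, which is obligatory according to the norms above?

Premises 11 and 4 cover both cases: O(break_seal -> ~waive_patent) and O(~break_seal -> ~waive_patent). Since break_seal ∨ ~break_seal is a tautology, O(~waive_patent) follows.
From O(~waive_patent) and premise 1, O(~waive_patent -> post_bond), we obtain O(post_bond).
Premise 8, O(~approve_record -> ~post_bond), contraposes to O(post_bond -> approve_record); with O(post_bond) we get O(approve_record).
The contrapositive of premise 10 (O(~mute_channel -> ~approve_record)) is O(approve_record -> mute_channel), and O(approve_record) is already established, so O(mute_channel).
Premise 9, O(~publish_certificate -> ~mute_channel), contraposes to O(mute_channel -> publish_certificate); with O(mute_channel) we get O(publish_certificate).
With premise 5, O(publish_certificate -> recuse_self), the K-axiom yields O(recuse_self).
So O(recuse_self) holds — recuse_self is obligatory. None of the other listed options is made obligatory by any chain of premises.

recuse_self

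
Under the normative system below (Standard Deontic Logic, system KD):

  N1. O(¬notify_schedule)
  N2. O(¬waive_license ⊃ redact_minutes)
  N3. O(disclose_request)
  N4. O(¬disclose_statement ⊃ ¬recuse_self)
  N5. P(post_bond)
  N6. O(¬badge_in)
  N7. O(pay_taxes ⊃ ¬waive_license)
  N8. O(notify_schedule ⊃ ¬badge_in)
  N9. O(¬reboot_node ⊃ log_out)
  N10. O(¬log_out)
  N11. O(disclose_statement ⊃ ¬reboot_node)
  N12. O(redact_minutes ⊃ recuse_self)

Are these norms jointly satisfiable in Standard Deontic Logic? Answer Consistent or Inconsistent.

Consistent

Premise 8 is O(notify_schedule ⊃ ¬badge_in); even if O(¬badge_in) held, inferring O(notify_schedule) would be affirming the consequent — invalid.
So O(notify_schedule) is not derivable, and the apparent clash with O(¬notify_schedule) does not arise.
A world satisfying every obligation exists (e.g. badge_in=false, disclose_request=true, disclose_statement=false, log_out=false, notify_schedule=false, pay_taxes=false, post_bond=false, reboot_node=true, recuse_self=false, redact_minutes=false, waive_license=true); no atom is both obligatory and forbidden, so the set is consistent.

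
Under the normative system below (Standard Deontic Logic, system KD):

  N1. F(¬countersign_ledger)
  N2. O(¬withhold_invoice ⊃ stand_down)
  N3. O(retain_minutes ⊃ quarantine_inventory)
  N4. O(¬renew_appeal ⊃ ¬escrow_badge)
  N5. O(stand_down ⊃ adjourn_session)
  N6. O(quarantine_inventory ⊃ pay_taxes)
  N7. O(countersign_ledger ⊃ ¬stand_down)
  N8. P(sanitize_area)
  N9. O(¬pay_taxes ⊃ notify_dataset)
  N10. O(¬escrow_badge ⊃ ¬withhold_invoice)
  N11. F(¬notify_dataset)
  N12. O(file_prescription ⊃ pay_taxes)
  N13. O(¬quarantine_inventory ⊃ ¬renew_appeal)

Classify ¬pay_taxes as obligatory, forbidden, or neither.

Forbidden

F(¬countersign_ledger) at premise 1 means O(countersign_ledger).
With premise 7, O(countersign_ledger ⊃ ¬stand_down), the K-axiom yields O(¬stand_down).
Premise 2, O(¬withhold_invoice ⊃ stand_down), contraposes to O(¬stand_down ⊃ withhold_invoice); with O(¬stand_down) we get O(withhold_invoice).
The contrapositive of premise 10 (O(¬escrow_badge ⊃ ¬withhold_invoice)) is O(withhold_invoice ⊃ escrow_badge), and O(withhold_invoice) is already established, so O(escrow_badge).
Premise 4 is O(¬renew_appeal ⊃ ¬escrow_badge); contrapositively O(escrow_badge ⊃ renew_appeal). Since O(escrow_badge) holds, K gives O(renew_appeal).
Premise 13 is O(¬quarantine_inventory ⊃ ¬renew_appeal); contrapositively O(renew_appeal ⊃ quarantine_inventory). Since O(renew_appeal) holds, K gives O(quarantine_inventory).
From O(quarantine_inventory) and premise 6, O(quarantine_inventory ⊃ pay_taxes), we obtain O(pay_taxes).
Premises 3, 5, 8, 9, 11, 12 do not contribute to this derivation.
Thus O(pay_taxes), which is F(¬pay_taxes): ¬pay_taxes is forbidden.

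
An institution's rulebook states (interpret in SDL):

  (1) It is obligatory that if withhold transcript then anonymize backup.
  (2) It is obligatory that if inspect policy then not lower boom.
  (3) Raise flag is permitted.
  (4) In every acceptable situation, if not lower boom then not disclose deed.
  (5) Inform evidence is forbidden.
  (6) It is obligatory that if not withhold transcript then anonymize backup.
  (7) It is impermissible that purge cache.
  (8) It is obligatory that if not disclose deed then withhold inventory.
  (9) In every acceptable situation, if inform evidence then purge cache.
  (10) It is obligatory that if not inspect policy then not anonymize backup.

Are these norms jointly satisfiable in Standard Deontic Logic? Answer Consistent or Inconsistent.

Consistent

Premise 9 is O(inform_evidence → purge_cache), but O(inform_evidence) is not derivable from the premises, so it does not yield O(purge_cache).
So O(purge_cache) is not derivable, and the apparent clash with O(¬purge_cache) does not arise.
A world satisfying every obligation exists (e.g. anonymize_backup=true, disclose_deed=false, inform_evidence=false, inspect_policy=true, lower_boom=false, purge_cache=false, raise_flag=false, withhold_inventory=true, withhold_transcript=false); no atom is both obligatory and forbidden, so the set is consistent.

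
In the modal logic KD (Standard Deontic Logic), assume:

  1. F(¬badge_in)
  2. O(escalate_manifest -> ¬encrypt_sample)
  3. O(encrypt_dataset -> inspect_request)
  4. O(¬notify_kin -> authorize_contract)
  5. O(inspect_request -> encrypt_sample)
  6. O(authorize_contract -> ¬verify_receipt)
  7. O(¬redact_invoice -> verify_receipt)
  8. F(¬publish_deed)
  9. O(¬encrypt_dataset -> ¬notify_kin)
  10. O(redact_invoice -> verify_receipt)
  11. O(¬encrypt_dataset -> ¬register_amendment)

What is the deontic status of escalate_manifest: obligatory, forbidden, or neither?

Forbidden

Premises 10 and 7 cover both cases: O(redact_invoice -> verify_receipt) and O(¬redact_invoice -> verify_receipt). Since redact_invoice ∨ ¬redact_invoice is a tautology, O(verify_receipt) follows.
Premise 6 is O(authorize_contract -> ¬verify_receipt); contrapositively O(verify_receipt -> ¬authorize_contract). Since O(verify_receipt) holds, K gives O(¬authorize_contract).
Premise 4 is O(¬notify_kin -> authorize_contract); contrapositively O(¬authorize_contract -> notify_kin). Since O(¬authorize_contract) holds, K gives O(notify_kin).
Premise 9 is O(¬encrypt_dataset -> ¬notify_kin); contrapositively O(notify_kin -> encrypt_dataset). Since O(notify_kin) holds, K gives O(encrypt_dataset).
With premise 3, O(encrypt_dataset -> inspect_request), the K-axiom yields O(inspect_request).
With premise 5, O(inspect_request -> encrypt_sample), the K-axiom yields O(encrypt_sample).
Premise 2 is O(escalate_manifest -> ¬encrypt_sample); contrapositively O(encrypt_sample -> ¬escalate_manifest). Since O(encrypt_sample) holds, K gives O(¬escalate_manifest).
Premises 1, 8, 11 do not contribute to this derivation.
Thus O(¬escalate_manifest), which is F(escalate_manifest): escalate_manifest is forbidden.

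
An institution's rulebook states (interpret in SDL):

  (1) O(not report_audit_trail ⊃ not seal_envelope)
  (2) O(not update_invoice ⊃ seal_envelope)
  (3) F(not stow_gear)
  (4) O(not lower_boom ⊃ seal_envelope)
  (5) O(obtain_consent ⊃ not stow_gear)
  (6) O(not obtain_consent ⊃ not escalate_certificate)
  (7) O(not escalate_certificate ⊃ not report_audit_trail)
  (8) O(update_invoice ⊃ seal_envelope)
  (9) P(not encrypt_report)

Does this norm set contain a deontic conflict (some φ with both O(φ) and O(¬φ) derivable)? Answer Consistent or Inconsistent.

Premises 8 and 2 are O(update_invoice ⊃ seal_envelope) and O(not update_invoice ⊃ seal_envelope); every ideal world satisfies update_invoice or not update_invoice, so in either case seal_envelope holds — hence O(seal_envelope).
Premise 1 is O(not report_audit_trail ⊃ not seal_envelope); contrapositively O(seal_envelope ⊃ report_audit_trail). Since O(seal_envelope) holds, K gives O(report_audit_trail).
Premise 7, O(not escalate_certificate ⊃ not report_audit_trail), contraposes to O(report_audit_trail ⊃ escalate_certificate); with O(report_audit_trail) we get O(escalate_certificate).
The contrapositive of premise 6 (O(not obtain_consent ⊃ not escalate_certificate)) is O(escalate_certificate ⊃ obtain_consent), and O(escalate_certificate) is already established, so O(obtain_consent).
Premise 5 is O(obtain_consent ⊃ not stow_gear); since O(obtain_consent), deontic closure gives O(not stow_gear).
Yet premise 3 is F(not stow_gear), i.e. O(stow_gear).
We now have both O(not stow_gear) and O(stow_gear) — stow_gear is simultaneously obligatory and forbidden, violating the D-axiom.

Inconsistent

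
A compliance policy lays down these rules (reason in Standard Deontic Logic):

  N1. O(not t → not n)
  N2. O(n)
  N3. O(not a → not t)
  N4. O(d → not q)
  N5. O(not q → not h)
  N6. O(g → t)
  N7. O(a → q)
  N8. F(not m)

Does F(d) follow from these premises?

Yes

From premise 2 we have O(n).
The contrapositive of premise 1 (O(not t → not n)) is O(n → t), and O(n) is already established, so O(t).
The contrapositive of premise 3 (O(not a → not t)) is O(t → a), and O(t) is already established, so O(a).
Premise 7 is O(a → q); since O(a), deontic closure gives O(q).
Premise 4, O(d → not q), contraposes to O(q → not d); with O(q) we get O(not d).
Premises 5, 6, 8 do not contribute to this derivation.
So O(not d) holds, i.e. F(d). The claim follows.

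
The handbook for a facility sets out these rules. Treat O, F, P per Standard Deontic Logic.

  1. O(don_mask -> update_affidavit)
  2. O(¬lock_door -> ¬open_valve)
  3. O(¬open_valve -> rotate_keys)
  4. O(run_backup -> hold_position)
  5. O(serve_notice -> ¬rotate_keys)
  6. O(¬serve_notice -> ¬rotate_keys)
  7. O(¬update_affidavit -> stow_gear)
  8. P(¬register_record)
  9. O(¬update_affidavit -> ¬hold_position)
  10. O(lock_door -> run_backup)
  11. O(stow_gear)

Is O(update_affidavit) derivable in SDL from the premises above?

Premises 5 and 6 cover both cases: O(serve_notice -> ¬rotate_keys) and O(¬serve_notice -> ¬rotate_keys). Since serve_notice ∨ ¬serve_notice is a tautology, O(¬rotate_keys) follows.
The contrapositive of premise 3 (O(¬open_valve -> rotate_keys)) is O(¬rotate_keys -> open_valve), and O(¬rotate_keys) is already established, so O(open_valve).
Premise 2 is O(¬lock_door -> ¬open_valve); contrapositively O(open_valve -> lock_door). Since O(open_valve) holds, K gives O(lock_door).
With premise 10, O(lock_door -> run_backup), the K-axiom yields O(run_backup).
Applying K to premise 4 (O(run_backup -> hold_position)) and O(run_backup) yields O(hold_position).
Premise 9 is O(¬update_affidavit -> ¬hold_position); contrapositively O(hold_position -> update_affidavit). Since O(hold_position) holds, K gives O(update_affidavit).
Premises 1, 7, 8, 11 do not contribute to this derivation.
So O(update_affidavit) follows.

Yes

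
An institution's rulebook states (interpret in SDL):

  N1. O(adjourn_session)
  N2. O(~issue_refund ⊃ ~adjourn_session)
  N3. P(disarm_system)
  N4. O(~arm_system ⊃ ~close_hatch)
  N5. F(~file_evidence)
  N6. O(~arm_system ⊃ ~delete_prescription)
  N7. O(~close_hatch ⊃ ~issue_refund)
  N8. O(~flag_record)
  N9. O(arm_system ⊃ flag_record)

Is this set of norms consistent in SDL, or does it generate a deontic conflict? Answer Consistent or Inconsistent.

Inconsistent

Premise 1 states O(adjourn_session) outright.
Premise 2, O(~issue_refund ⊃ ~adjourn_session), contraposes to O(adjourn_session ⊃ issue_refund); with O(adjourn_session) we get O(issue_refund).
The contrapositive of premise 7 (O(~close_hatch ⊃ ~issue_refund)) is O(issue_refund ⊃ close_hatch), and O(issue_refund) is already established, so O(close_hatch).
Premise 4 is O(~arm_system ⊃ ~close_hatch); contrapositively O(close_hatch ⊃ arm_system). Since O(close_hatch) holds, K gives O(arm_system).
Premise 9 is O(arm_system ⊃ flag_record); since O(arm_system), deontic closure gives O(flag_record).
But premise 8 directly asserts O(~flag_record).
We now have both O(flag_record) and O(~flag_record) — flag_record is simultaneously obligatory and forbidden, violating the D-axiom.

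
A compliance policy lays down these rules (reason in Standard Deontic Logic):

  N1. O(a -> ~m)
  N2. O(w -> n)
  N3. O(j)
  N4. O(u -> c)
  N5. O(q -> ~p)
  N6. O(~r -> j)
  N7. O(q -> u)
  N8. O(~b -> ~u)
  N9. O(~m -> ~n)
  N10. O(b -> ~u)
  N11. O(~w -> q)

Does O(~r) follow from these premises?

Premise 6 is O(~r -> j); even if O(j) held, inferring O(~r) would be affirming the consequent — invalid.
No other premise forces O(~r). An ideal world satisfying every premise can still have ~r false, so O(~r) is not derivable.

No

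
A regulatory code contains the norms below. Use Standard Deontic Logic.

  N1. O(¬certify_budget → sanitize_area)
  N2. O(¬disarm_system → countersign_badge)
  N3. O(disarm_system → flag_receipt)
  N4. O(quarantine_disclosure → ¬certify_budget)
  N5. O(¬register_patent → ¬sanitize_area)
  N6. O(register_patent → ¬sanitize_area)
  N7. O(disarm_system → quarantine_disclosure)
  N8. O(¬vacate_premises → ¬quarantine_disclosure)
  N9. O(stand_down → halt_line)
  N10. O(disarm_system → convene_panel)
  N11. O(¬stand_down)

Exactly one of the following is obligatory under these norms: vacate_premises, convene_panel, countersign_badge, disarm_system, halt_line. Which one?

Premises 6 and 5 cover both cases: O(register_patent → ¬sanitize_area) and O(¬register_patent → ¬sanitize_area). Since register_patent ∨ ¬register_patent is a tautology, O(¬sanitize_area) follows.
The contrapositive of premise 1 (O(¬certify_budget → sanitize_area)) is O(¬sanitize_area → certify_budget), and O(¬sanitize_area) is already established, so O(certify_budget).
Premise 4, O(quarantine_disclosure → ¬certify_budget), contraposes to O(certify_budget → ¬quarantine_disclosure); with O(certify_budget) we get O(¬quarantine_disclosure).
Premise 7 is O(disarm_system → quarantine_disclosure); contrapositively O(¬quarantine_disclosure → ¬disarm_system). Since O(¬quarantine_disclosure) holds, K gives O(¬disarm_system).
Premise 2 is O(¬disarm_system → countersign_badge); since O(¬disarm_system), deontic closure gives O(countersign_badge).
So O(countersign_badge) holds — countersign_badge is obligatory. None of the other listed options is made obligatory by any chain of premises.

countersign_badge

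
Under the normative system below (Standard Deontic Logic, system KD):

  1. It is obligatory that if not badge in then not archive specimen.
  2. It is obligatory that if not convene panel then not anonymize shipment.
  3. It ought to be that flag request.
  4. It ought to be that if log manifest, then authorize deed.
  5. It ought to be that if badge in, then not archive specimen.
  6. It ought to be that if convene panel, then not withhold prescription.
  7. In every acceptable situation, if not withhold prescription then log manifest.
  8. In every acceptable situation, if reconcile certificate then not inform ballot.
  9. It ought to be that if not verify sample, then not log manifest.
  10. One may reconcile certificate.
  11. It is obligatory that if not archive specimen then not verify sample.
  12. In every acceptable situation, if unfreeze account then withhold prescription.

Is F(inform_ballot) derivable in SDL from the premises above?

No

Premise 8 is O(reconcile_certificate → ¬inform_ballot), but O(reconcile_certificate) is not derivable from the premises (the permission P(reconcile_certificate) asserts only ¬O(¬reconcile_certificate), not O(reconcile_certificate)), so it does not yield O(¬inform_ballot).
No other premise forces O(¬inform_ballot). An ideal world satisfying every premise can still have inform_ballot true, so F(inform_ballot) is not derivable.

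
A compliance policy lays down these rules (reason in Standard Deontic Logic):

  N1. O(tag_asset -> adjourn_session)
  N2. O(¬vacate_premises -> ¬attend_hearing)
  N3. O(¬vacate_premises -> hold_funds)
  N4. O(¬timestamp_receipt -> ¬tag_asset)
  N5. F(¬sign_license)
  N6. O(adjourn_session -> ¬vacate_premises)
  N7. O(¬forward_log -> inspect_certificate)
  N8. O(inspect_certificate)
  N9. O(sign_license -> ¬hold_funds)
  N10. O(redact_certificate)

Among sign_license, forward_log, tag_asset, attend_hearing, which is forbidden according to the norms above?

tag_asset

Premise 5 is F(¬sign_license), i.e. O(sign_license).
With premise 9, O(sign_license -> ¬hold_funds), the K-axiom yields O(¬hold_funds).
Premise 3 is O(¬vacate_premises -> hold_funds); contrapositively O(¬hold_funds -> vacate_premises). Since O(¬hold_funds) holds, K gives O(vacate_premises).
Premise 6, O(adjourn_session -> ¬vacate_premises), contraposes to O(vacate_premises -> ¬adjourn_session); with O(vacate_premises) we get O(¬adjourn_session).
Premise 1 is O(tag_asset -> adjourn_session); contrapositively O(¬adjourn_session -> ¬tag_asset). Since O(¬adjourn_session) holds, K gives O(¬tag_asset).
So O(¬tag_asset) holds, i.e. tag_asset is forbidden. None of the other listed options is forbidden under the premises.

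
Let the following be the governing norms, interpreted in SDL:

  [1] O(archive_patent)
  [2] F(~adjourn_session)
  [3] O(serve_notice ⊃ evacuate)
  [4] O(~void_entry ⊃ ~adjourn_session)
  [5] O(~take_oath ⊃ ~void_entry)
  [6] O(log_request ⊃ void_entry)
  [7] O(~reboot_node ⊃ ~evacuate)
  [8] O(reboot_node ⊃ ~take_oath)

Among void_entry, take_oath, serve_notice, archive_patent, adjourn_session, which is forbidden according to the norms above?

serve_notice

Premise 2 is F(~adjourn_session), i.e. O(adjourn_session).
The contrapositive of premise 4 (O(~void_entry ⊃ ~adjourn_session)) is O(adjourn_session ⊃ void_entry), and O(adjourn_session) is already established, so O(void_entry).
Premise 5, O(~take_oath ⊃ ~void_entry), contraposes to O(void_entry ⊃ take_oath); with O(void_entry) we get O(take_oath).
Premise 8 is O(reboot_node ⊃ ~take_oath); contrapositively O(take_oath ⊃ ~reboot_node). Since O(take_oath) holds, K gives O(~reboot_node).
With premise 7, O(~reboot_node ⊃ ~evacuate), the K-axiom yields O(~evacuate).
Premise 3, O(serve_notice ⊃ evacuate), contraposes to O(~evacuate ⊃ ~serve_notice); with O(~evacuate) we get O(~serve_notice).
So O(~serve_notice) holds, i.e. serve_notice is forbidden. None of the other listed options is forbidden under the premises.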